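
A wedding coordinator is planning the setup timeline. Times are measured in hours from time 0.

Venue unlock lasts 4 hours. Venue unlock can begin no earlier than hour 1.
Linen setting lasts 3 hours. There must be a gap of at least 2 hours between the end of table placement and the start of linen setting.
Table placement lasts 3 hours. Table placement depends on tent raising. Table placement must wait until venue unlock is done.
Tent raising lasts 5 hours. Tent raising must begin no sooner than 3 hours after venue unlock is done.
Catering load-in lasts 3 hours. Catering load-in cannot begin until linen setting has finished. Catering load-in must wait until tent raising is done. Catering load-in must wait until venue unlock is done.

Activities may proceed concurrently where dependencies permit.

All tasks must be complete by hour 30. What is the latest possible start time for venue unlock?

7

Catering load-in must finish by hour 30; it takes 3 hours, so it must start by 30 − 3 = hour 27.
Since catering load-in (must start by hour 27) depends on it, linen setting must finish by hour 27. Backing off its 3-hour duration gives a latest start of hour 24.
Table placement has to be done before linen setting (must start by hour 24, minus 2-hour gap → hour 22). That means finishing by hour 22, i.e. starting by 22 − 3 = hour 19.
Tent raising has several dependents: table placement (must start by hour 19); catering load-in (must start by hour 27). The earliest of those limits is hour 19, so tent raising must start by 19 − 5 = hour 14.
For venue unlock: tent raising (must start by hour 14, minus 3-hour gap → hour 11); table placement (must start by hour 19); catering load-in (must start by hour 27). The most restrictive is hour 11; with a 4-hour duration, venue unlock must start by hour 7.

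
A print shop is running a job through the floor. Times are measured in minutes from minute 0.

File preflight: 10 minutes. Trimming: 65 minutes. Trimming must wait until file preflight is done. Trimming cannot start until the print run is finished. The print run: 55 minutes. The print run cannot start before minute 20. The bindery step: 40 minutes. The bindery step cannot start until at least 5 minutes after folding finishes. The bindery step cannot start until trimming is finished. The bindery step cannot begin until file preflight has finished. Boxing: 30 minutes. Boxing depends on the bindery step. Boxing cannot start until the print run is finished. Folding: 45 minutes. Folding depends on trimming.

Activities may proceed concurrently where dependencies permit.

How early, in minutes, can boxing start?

The print run waits on its own release at minute 20, so it starts at minute 20 and finishes at 20 + 55 = minute 75.
File preflight can start immediately at minute 0; it finishes at minute 10.
Trimming cannot start until file preflight (finishes minute 10); the print run (finishes minute 75). The controlling bound is minute 75, so trimming finishes at 75 + 65 = minute 140.
Folding cannot begin until trimming (finishes minute 140). It runs from minute 140 to 140 + 45 = minute 185.
For the bindery step: folding (finishes minute 185, plus 5-minute gap → minute 190); trimming (finishes minute 140); file preflight (finishes minute 10). Taking the maximum gives a start of minute 190, and it finishes at 190 + 40 = minute 230.
Boxing waits on the bindery step (finishes minute 230); the print run (finishes minute 75). The latest of these is minute 230, which is the earliest boxing can start.

230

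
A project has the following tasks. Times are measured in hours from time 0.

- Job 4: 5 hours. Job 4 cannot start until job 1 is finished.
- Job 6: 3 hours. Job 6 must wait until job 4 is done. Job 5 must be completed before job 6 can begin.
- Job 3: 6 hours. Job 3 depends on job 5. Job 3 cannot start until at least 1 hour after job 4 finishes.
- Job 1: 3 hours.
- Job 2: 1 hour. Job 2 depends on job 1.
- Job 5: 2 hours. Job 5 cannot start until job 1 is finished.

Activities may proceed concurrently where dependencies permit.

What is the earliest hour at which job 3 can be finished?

Nothing blocks job 1, so it runs from hour 0 to hour 3.
After job 1 (finishes hour 3), job 5 can start at hour 3 and finishes at hour 5.
Job 4 cannot begin until job 1 (finishes hour 3). It runs from hour 3 to 3 + 5 = hour 8.
Job 3 needs all of job 5 (finishes hour 5); job 4 (finishes hour 8, plus 1-hour gap → hour 9). That puts its earliest start at hour 9; it finishes at 9 + 6 = hour 15.

15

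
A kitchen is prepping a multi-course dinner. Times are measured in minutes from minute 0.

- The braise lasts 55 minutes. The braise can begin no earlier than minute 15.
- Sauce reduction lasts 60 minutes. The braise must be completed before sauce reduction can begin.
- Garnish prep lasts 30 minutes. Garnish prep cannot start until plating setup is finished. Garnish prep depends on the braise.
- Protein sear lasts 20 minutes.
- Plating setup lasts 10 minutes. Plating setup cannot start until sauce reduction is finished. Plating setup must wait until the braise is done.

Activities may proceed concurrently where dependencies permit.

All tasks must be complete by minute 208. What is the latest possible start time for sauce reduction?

Garnish prep has no dependents, so it just needs to finish by minute 208. Starting by 208 − 30 = minute 178 achieves that.
Since garnish prep (must start by minute 178) depends on it, plating setup must finish by minute 178. Backing off its 10-minute duration gives a latest start of minute 168.
Sauce reduction has to be done before plating setup (must start by minute 168). That means finishing by minute 168, i.e. starting by 168 − 60 = minute 108.

108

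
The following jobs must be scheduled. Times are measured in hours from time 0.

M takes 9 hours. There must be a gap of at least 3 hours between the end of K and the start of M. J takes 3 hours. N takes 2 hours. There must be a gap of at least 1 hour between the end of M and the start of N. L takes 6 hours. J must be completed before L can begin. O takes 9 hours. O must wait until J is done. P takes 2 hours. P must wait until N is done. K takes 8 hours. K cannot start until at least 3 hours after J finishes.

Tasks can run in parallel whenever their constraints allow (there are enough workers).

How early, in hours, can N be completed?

J can start immediately at hour 0; it finishes at hour 3.
K waits on J (finishes hour 3, plus 3-hour gap → hour 6), so it starts at hour 6 and finishes at 6 + 8 = hour 14.
M waits on K (finishes hour 14, plus 3-hour gap → hour 17), so it starts at hour 17 and finishes at 17 + 9 = hour 26.
After M (finishes hour 26, plus 1-hour gap → hour 27), N can start at hour 27 and finishes at hour 29.

29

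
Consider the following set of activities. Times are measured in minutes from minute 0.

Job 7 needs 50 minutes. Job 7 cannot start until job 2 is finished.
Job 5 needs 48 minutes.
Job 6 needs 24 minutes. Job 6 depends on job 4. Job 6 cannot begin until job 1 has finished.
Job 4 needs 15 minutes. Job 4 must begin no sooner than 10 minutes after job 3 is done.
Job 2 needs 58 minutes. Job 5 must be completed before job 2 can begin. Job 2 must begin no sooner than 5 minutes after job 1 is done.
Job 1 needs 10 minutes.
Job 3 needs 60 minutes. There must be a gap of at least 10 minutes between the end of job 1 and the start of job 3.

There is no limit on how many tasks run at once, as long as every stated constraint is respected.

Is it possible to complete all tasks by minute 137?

No

Job 5 has no prerequisites, so it starts at minute 0 and finishes at minute 48.
Job 1 can start immediately at minute 0; it finishes at minute 10.
After job 1 (finishes minute 10, plus 10-minute gap → minute 20), job 3 can start at minute 20 and finishes at minute 80.
Job 4 waits on job 3 (finishes minute 80, plus 10-minute gap → minute 90), so it starts at minute 90 and finishes at 90 + 15 = minute 105.
Job 6 needs all of job 4 (finishes minute 105); job 1 (finishes minute 10). That puts its earliest start at minute 105; it finishes at 105 + 24 = minute 129.
Job 2 cannot start until job 5 (finishes minute 48); job 1 (finishes minute 10, plus 5-minute gap → minute 15). The controlling bound is minute 48, so job 2 finishes at 48 + 58 = minute 106.
After job 2 (finishes minute 106), job 7 can start at minute 106 and finishes at minute 156.
The earliest everything can be done is minute 156, which is after the deadline of 137, so it is not possible.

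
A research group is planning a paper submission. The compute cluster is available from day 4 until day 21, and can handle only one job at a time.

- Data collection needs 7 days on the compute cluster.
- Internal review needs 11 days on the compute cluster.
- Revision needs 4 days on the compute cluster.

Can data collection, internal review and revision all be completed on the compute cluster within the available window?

No

The compute cluster window is 21 − 4 = 17 days.
Running back to back, the jobs need 7 + 11 + 4 = 22 days on the compute cluster.
Since 22 > 17, they cannot all fit.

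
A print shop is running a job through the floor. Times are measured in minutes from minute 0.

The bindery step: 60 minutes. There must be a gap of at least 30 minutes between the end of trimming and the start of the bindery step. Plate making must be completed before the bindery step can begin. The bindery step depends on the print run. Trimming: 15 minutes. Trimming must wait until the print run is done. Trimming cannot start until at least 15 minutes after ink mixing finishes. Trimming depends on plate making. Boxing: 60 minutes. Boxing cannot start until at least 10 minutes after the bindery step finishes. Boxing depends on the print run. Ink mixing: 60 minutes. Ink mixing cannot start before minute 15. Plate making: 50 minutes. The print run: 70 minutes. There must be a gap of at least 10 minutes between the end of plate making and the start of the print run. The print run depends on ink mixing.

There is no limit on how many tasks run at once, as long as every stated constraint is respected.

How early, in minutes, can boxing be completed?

320

Ink mixing cannot begin until its own release at minute 15. It runs from minute 15 to 15 + 60 = minute 75.
Plate making can start immediately at minute 0; it finishes at minute 50.
The print run has to wait for plate making (finishes minute 50, plus 10-minute gap → minute 60); ink mixing (finishes minute 75). The latest of these is minute 75, so the print run runs minute 75 to 75 + 70 = minute 145.
Trimming cannot start until the print run (finishes minute 145); ink mixing (finishes minute 75, plus 15-minute gap → minute 90); plate making (finishes minute 50). The controlling bound is minute 145, so trimming finishes at 145 + 15 = minute 160.
For the bindery step: trimming (finishes minute 160, plus 30-minute gap → minute 190); plate making (finishes minute 50); the print run (finishes minute 145). Taking the maximum gives a start of minute 190, and it finishes at 190 + 60 = minute 250.
Boxing cannot start until the bindery step (finishes minute 250, plus 10-minute gap → minute 260); the print run (finishes minute 145). The controlling bound is minute 260, so boxing finishes at 260 + 60 = minute 320.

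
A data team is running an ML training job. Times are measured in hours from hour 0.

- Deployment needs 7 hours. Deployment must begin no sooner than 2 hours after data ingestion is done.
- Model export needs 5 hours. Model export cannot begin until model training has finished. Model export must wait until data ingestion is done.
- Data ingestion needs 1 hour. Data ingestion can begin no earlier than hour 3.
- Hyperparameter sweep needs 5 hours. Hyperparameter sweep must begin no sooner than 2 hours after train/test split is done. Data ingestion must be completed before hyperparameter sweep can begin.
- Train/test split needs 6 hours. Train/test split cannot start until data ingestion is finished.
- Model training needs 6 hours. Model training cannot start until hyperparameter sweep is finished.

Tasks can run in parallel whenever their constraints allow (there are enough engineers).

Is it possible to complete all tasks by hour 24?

Data ingestion cannot begin until its own release at hour 3. It runs from hour 3 to 3 + 1 = hour 4.
Deployment cannot begin until data ingestion (finishes hour 4, plus 2-hour gap → hour 6). It runs from hour 6 to 6 + 7 = hour 13.
After data ingestion (finishes hour 4), train/test split can start at hour 4 and finishes at hour 10.
Hyperparameter sweep needs all of train/test split (finishes hour 10, plus 2-hour gap → hour 12); data ingestion (finishes hour 4). That puts its earliest start at hour 12; it finishes at 12 + 5 = hour 17.
After hyperparameter sweep (finishes hour 17), model training can start at hour 17 and finishes at hour 23.
For model export: model training (finishes hour 23); data ingestion (finishes hour 4). Taking the maximum gives a start of hour 23, and it finishes at 23 + 5 = hour 28.
The earliest everything can be done is hour 28, which is after the deadline of 24, so it is not possible.

No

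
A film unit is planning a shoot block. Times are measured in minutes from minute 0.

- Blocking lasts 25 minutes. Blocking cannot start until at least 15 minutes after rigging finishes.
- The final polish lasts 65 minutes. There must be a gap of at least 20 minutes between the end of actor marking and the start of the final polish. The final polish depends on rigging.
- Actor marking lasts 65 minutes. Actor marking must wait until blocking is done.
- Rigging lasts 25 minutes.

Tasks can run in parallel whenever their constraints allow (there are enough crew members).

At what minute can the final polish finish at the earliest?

Nothing blocks rigging, so it runs from minute 0 to minute 25.
Blocking waits on rigging (finishes minute 25, plus 15-minute gap → minute 40), so it starts at minute 40 and finishes at 40 + 25 = minute 65.
Actor marking waits on blocking (finishes minute 65), so it starts at minute 65 and finishes at 65 + 65 = minute 130.
The final polish needs all of actor marking (finishes minute 130, plus 20-minute gap → minute 150); rigging (finishes minute 25). That puts its earliest start at minute 150; it finishes at 150 + 65 = minute 215.

215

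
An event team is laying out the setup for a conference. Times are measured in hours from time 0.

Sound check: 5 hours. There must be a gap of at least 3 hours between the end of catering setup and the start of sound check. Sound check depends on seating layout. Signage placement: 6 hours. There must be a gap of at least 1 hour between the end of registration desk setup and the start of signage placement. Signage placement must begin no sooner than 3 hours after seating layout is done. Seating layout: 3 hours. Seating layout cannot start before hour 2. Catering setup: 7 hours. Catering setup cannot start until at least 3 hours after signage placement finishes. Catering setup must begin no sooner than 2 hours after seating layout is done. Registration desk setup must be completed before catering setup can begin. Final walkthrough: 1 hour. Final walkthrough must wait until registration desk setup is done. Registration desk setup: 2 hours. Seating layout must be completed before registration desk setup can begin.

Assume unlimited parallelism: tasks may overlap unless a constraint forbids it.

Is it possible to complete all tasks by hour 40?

Yes

Seating layout cannot begin until its own release at hour 2. It runs from hour 2 to 2 + 3 = hour 5.
After seating layout (finishes hour 5), registration desk setup can start at hour 5 and finishes at hour 7.
After registration desk setup (finishes hour 7), final walkthrough can start at hour 7 and finishes at hour 8.
Signage placement has to wait for registration desk setup (finishes hour 7, plus 1-hour gap → hour 8); seating layout (finishes hour 5, plus 3-hour gap → hour 8). The latest of these is hour 8, so signage placement runs hour 8 to 8 + 6 = hour 14.
Catering setup cannot start until signage placement (finishes hour 14, plus 3-hour gap → hour 17); seating layout (finishes hour 5, plus 2-hour gap → hour 7); registration desk setup (finishes hour 7). The controlling bound is hour 17, so catering setup finishes at 17 + 7 = hour 24.
Sound check has to wait for catering setup (finishes hour 24, plus 3-hour gap → hour 27); seating layout (finishes hour 5). The latest of these is hour 27, so sound check runs hour 27 to 27 + 5 = hour 32.
Every task is finished by hour 32, which is no later than the deadline of 40, so the schedule is feasible.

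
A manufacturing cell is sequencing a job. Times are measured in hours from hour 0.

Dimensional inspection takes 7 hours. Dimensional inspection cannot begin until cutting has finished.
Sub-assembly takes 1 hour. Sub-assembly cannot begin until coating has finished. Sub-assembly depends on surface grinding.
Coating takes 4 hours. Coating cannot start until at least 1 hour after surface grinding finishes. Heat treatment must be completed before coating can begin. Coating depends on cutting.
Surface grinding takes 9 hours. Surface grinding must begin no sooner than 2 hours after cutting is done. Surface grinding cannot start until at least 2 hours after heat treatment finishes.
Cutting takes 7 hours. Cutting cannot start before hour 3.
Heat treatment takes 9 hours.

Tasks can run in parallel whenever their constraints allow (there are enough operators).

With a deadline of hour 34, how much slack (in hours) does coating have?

7

Heat treatment can start immediately at hour 0; it finishes at hour 9.
Cutting cannot begin until its own release at hour 3. It runs from hour 3 to 3 + 7 = hour 10.
Surface grinding needs all of cutting (finishes hour 10, plus 2-hour gap → hour 12); heat treatment (finishes hour 9, plus 2-hour gap → hour 11). That puts its earliest start at hour 12; it finishes at 12 + 9 = hour 21.
Coating needs all of surface grinding (finishes hour 21, plus 1-hour gap → hour 22); heat treatment (finishes hour 9); cutting (finishes hour 10). That puts its earliest start at hour 22; it finishes at 22 + 4 = hour 26.

Working backward from the deadline:
Sub-assembly has no dependents, so it just needs to finish by hour 34. Starting by 34 − 1 = hour 33 achieves that.
Coating has to be done before sub-assembly (must start by hour 33). That means finishing by hour 33, i.e. starting by 33 − 4 = hour 29.
So coating can start as early as hour 22 and as late as hour 29, giving 29 − 22 = 7 hours of slack.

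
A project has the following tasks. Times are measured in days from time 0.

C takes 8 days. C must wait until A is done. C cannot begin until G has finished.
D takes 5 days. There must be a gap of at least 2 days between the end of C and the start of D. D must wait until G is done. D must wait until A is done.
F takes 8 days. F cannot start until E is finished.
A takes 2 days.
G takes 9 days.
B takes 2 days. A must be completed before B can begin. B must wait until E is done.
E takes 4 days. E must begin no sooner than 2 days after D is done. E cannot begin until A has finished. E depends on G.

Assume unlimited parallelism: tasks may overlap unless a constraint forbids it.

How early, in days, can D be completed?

24

G has no prerequisites, so it starts at day 0 and finishes at day 9.
Nothing blocks A, so it runs from day 0 to day 2.
For C: A (finishes day 2); G (finishes day 9). Taking the maximum gives a start of day 9, and it finishes at 9 + 8 = day 17.
D cannot start until C (finishes day 17, plus 2-day gap → day 19); G (finishes day 9); A (finishes day 2). The controlling bound is day 19, so D finishes at 19 + 5 = day 24.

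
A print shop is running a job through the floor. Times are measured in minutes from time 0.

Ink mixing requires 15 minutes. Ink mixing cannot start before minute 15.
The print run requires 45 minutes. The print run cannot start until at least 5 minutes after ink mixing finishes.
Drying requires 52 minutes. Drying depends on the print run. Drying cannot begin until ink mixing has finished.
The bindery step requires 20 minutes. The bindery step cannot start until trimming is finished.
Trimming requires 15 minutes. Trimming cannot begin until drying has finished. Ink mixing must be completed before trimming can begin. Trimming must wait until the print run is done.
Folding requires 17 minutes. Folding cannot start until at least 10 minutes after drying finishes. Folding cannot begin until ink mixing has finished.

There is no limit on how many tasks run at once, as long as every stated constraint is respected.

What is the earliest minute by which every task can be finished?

Ink mixing waits on its own release at minute 15, so it starts at minute 15 and finishes at 15 + 15 = minute 30.
The print run cannot begin until ink mixing (finishes minute 30, plus 5-minute gap → minute 35). It runs from minute 35 to 35 + 45 = minute 80.
For drying: the print run (finishes minute 80); ink mixing (finishes minute 30). Taking the maximum gives a start of minute 80, and it finishes at 80 + 52 = minute 132.
Folding needs all of drying (finishes minute 132, plus 10-minute gap → minute 142); ink mixing (finishes minute 30). That puts its earliest start at minute 142; it finishes at 142 + 17 = minute 159.
Trimming needs all of drying (finishes minute 132); ink mixing (finishes minute 30); the print run (finishes minute 80). That puts its earliest start at minute 132; it finishes at 132 + 15 = minute 147.
After trimming (finishes minute 147), the bindery step can start at minute 147 and finishes at minute 167.
All tasks are finished once the last one completes. Finish times: Ink mixing at 30, The print run at 80, Drying at 132, Trimming at 147, Folding at 159, The bindery step at 167. The latest is minute 167.

167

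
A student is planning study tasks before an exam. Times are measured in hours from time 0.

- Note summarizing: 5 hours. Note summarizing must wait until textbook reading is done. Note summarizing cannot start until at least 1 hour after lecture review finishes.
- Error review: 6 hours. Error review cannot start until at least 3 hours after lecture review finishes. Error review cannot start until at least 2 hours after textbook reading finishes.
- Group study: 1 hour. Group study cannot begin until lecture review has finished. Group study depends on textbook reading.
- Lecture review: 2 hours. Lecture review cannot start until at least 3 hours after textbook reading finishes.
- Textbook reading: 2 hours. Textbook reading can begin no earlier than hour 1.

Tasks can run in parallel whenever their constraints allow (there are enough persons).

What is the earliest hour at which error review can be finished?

17

Textbook reading cannot begin until its own release at hour 1. It runs from hour 1 to 1 + 2 = hour 3.
After textbook reading (finishes hour 3, plus 3-hour gap → hour 6), lecture review can start at hour 6 and finishes at hour 8.
Error review cannot start until lecture review (finishes hour 8, plus 3-hour gap → hour 11); textbook reading (finishes hour 3, plus 2-hour gap → hour 5). The controlling bound is hour 11, so error review finishes at 11 + 6 = hour 17.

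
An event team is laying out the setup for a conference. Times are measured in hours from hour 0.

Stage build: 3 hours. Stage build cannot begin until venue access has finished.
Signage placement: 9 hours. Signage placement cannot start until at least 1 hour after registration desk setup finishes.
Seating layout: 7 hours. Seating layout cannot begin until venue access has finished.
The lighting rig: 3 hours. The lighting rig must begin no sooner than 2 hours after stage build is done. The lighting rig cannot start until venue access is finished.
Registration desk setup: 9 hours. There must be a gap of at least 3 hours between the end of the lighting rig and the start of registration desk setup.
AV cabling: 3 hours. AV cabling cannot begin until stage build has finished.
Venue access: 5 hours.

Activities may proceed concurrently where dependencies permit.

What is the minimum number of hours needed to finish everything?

Nothing blocks venue access, so it runs from hour 0 to hour 5.
Seating layout waits on venue access (finishes hour 5), so it starts at hour 5 and finishes at 5 + 7 = hour 12.
Stage build waits on venue access (finishes hour 5), so it starts at hour 5 and finishes at 5 + 3 = hour 8.
AV cabling cannot begin until stage build (finishes hour 8). It runs from hour 8 to 8 + 3 = hour 11.
The lighting rig needs all of stage build (finishes hour 8, plus 2-hour gap → hour 10); venue access (finishes hour 5). That puts its earliest start at hour 10; it finishes at 10 + 3 = hour 13.
After the lighting rig (finishes hour 13, plus 3-hour gap → hour 16), registration desk setup can start at hour 16 and finishes at hour 25.
Signage placement waits on registration desk setup (finishes hour 25, plus 1-hour gap → hour 26), so it starts at hour 26 and finishes at 26 + 9 = hour 35.
All tasks are finished once the last one completes. Finish times: Venue access at 5, Stage build at 8, The lighting rig at 13, AV cabling at 11, Seating layout at 12, Registration desk setup at 25, Signage placement at 35. The latest is hour 35.

35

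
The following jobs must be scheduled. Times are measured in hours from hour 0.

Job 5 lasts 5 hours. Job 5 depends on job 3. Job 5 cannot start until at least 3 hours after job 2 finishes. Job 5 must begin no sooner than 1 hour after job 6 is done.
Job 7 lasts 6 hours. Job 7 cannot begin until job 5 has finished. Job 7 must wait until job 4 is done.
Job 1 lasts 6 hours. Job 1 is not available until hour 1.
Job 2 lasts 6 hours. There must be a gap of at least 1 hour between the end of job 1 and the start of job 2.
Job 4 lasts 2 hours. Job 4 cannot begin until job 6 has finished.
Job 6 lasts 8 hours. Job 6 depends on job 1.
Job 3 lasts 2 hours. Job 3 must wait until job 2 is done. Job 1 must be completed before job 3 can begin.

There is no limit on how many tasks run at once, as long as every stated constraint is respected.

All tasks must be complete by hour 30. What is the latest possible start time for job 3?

Job 7 has no dependents, so it just needs to finish by hour 30. Starting by 30 − 6 = hour 24 achieves that.
Job 5 must finish before job 7 (must start by hour 24). With a 5-hour duration, job 5 must start by 24 − 5 = hour 19.
Job 3 must finish before job 5 (must start by hour 19). With a 2-hour duration, job 3 must start by 19 − 2 = hour 17.

17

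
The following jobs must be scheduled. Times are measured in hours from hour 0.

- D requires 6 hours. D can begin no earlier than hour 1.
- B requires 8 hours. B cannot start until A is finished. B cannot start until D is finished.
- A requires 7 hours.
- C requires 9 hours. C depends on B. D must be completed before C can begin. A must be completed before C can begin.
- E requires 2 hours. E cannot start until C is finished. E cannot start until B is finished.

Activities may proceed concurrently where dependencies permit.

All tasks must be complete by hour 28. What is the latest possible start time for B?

9

E has no dependents, so it just needs to finish by hour 28. Starting by 28 − 2 = hour 26 achieves that.
Since E (must start by hour 26) depends on it, C must finish by hour 26. Backing off its 9-hour duration gives a latest start of hour 17.
For B: C (must start by hour 17); E (must start by hour 26). The most restrictive is hour 17; with an 8-hour duration, B must start by hour 9.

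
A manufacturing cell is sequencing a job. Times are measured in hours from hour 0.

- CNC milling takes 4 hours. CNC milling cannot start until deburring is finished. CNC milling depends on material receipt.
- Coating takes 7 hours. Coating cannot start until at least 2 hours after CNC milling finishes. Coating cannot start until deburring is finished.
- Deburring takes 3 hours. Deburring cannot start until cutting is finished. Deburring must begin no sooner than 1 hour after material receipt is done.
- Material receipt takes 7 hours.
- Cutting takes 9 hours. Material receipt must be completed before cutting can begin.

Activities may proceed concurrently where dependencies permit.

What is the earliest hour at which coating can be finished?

32

Material receipt has no prerequisites, so it starts at hour 0 and finishes at hour 7.
After material receipt (finishes hour 7), cutting can start at hour 7 and finishes at hour 16.
Deburring has to wait for cutting (finishes hour 16); material receipt (finishes hour 7, plus 1-hour gap → hour 8). The latest of these is hour 16, so deburring runs hour 16 to 16 + 3 = hour 19.
CNC milling has to wait for deburring (finishes hour 19); material receipt (finishes hour 7). The latest of these is hour 19, so CNC milling runs hour 19 to 19 + 4 = hour 23.
Coating cannot start until CNC milling (finishes hour 23, plus 2-hour gap → hour 25); deburring (finishes hour 19). The controlling bound is hour 25, so coating finishes at 25 + 7 = hour 32.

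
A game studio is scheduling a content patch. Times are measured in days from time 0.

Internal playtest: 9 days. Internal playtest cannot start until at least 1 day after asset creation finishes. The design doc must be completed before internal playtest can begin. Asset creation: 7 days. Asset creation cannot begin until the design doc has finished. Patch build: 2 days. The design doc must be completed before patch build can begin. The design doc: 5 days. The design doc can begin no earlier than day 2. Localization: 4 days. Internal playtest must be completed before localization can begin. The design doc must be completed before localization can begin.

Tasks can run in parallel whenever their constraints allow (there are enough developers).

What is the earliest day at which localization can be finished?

The design doc waits on its own release at day 2, so it starts at day 2 and finishes at 2 + 5 = day 7.
Asset creation waits on the design doc (finishes day 7), so it starts at day 7 and finishes at 7 + 7 = day 14.
Internal playtest cannot start until asset creation (finishes day 14, plus 1-day gap → day 15); the design doc (finishes day 7). The controlling bound is day 15, so internal playtest finishes at 15 + 9 = day 24.
Localization cannot start until internal playtest (finishes day 24); the design doc (finishes day 7). The controlling bound is day 24, so localization finishes at 24 + 4 = day 28.

28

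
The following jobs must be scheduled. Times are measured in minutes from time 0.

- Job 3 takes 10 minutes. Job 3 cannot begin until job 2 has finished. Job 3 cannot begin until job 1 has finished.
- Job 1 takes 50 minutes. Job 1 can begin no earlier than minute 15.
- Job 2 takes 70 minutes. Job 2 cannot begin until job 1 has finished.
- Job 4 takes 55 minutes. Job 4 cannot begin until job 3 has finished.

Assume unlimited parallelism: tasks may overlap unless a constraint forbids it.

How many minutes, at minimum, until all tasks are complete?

Job 1 waits on its own release at minute 15, so it starts at minute 15 and finishes at 15 + 50 = minute 65.
After job 1 (finishes minute 65), job 2 can start at minute 65 and finishes at minute 135.
Job 3 needs all of job 2 (finishes minute 135); job 1 (finishes minute 65). That puts its earliest start at minute 135; it finishes at 135 + 10 = minute 145.
Job 4 cannot begin until job 3 (finishes minute 145). It runs from minute 145 to 145 + 55 = minute 200.
All tasks are finished once the last one completes. Finish times: Job 1 at 65, Job 2 at 135, Job 3 at 145, Job 4 at 200. The latest is minute 200.

200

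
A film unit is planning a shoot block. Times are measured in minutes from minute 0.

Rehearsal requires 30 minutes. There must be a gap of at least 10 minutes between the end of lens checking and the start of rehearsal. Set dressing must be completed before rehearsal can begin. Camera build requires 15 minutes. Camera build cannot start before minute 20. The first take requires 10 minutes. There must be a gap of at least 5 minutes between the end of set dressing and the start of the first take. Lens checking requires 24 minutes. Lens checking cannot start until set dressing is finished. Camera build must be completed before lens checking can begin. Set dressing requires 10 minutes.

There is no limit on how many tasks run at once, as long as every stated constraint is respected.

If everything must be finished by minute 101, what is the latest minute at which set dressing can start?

27

Rehearsal has no dependents, so it just needs to finish by minute 101. Starting by 101 − 30 = minute 71 achieves that.
Lens checking must finish before rehearsal (must start by minute 71, minus 10-minute gap → minute 61). With a 24-minute duration, lens checking must start by 61 − 24 = minute 37.
The first take must finish by minute 101; it takes 10 minutes, so it must start by 101 − 10 = minute 91.
For set dressing: lens checking (must start by minute 37); rehearsal (must start by minute 71); the first take (must start by minute 91, minus 5-minute gap → minute 86). The most restrictive is minute 37; with a 10-minute duration, set dressing must start by minute 27.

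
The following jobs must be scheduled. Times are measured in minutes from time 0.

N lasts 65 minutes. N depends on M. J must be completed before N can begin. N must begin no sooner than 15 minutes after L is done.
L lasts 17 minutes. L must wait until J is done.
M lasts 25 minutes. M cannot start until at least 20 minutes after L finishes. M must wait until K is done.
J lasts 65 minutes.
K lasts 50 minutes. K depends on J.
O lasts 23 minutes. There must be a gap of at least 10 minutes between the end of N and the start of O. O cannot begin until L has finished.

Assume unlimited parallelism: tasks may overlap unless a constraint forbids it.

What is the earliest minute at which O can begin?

215

J can start immediately at minute 0; it finishes at minute 65.
After J (finishes minute 65), L can start at minute 65 and finishes at minute 82.
K cannot begin until J (finishes minute 65). It runs from minute 65 to 65 + 50 = minute 115.
M cannot start until L (finishes minute 82, plus 20-minute gap → minute 102); K (finishes minute 115). The controlling bound is minute 115, so M finishes at 115 + 25 = minute 140.
N has to wait for M (finishes minute 140); J (finishes minute 65); L (finishes minute 82, plus 15-minute gap → minute 97). The latest of these is minute 140, so N runs minute 140 to 140 + 65 = minute 205.
O waits on N (finishes minute 205, plus 10-minute gap → minute 215); L (finishes minute 82). The latest of these is minute 215, which is the earliest O can start.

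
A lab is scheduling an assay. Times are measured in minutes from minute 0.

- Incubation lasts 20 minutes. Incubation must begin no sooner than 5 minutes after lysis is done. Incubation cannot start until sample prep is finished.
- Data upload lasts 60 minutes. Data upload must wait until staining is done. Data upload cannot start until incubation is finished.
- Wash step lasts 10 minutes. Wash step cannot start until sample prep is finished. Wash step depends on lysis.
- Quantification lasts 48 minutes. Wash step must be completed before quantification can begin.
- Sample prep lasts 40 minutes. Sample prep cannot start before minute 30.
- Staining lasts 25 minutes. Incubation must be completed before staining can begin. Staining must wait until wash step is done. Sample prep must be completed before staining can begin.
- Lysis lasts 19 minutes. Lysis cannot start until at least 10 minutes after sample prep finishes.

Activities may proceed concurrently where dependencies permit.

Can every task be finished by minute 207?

Sample prep cannot begin until its own release at minute 30. It runs from minute 30 to 30 + 40 = minute 70.
After sample prep (finishes minute 70, plus 10-minute gap → minute 80), lysis can start at minute 80 and finishes at minute 99.
Wash step has to wait for sample prep (finishes minute 70); lysis (finishes minute 99). The latest of these is minute 99, so wash step runs minute 99 to 99 + 10 = minute 109.
After wash step (finishes minute 109), quantification can start at minute 109 and finishes at minute 157.
For incubation: lysis (finishes minute 99, plus 5-minute gap → minute 104); sample prep (finishes minute 70). Taking the maximum gives a start of minute 104, and it finishes at 104 + 20 = minute 124.
Staining needs all of incubation (finishes minute 124); wash step (finishes minute 109); sample prep (finishes minute 70). That puts its earliest start at minute 124; it finishes at 124 + 25 = minute 149.
Data upload needs all of staining (finishes minute 149); incubation (finishes minute 124). That puts its earliest start at minute 149; it finishes at 149 + 60 = minute 209.
The earliest everything can be done is minute 209, which is after the deadline of 207, so it is not possible.

No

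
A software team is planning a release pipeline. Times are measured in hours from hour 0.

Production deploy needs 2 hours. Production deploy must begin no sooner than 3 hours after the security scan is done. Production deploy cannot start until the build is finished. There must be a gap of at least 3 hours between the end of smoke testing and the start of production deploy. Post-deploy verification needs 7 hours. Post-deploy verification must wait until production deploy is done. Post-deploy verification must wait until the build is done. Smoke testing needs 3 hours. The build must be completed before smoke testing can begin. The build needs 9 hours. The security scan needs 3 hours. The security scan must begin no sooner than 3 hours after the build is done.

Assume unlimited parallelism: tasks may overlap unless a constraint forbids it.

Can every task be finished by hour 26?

No

The build can start immediately at hour 0; it finishes at hour 9.
After the build (finishes hour 9), smoke testing can start at hour 9 and finishes at hour 12.
The security scan cannot begin until the build (finishes hour 9, plus 3-hour gap → hour 12). It runs from hour 12 to 12 + 3 = hour 15.
Production deploy cannot start until the security scan (finishes hour 15, plus 3-hour gap → hour 18); the build (finishes hour 9); smoke testing (finishes hour 12, plus 3-hour gap → hour 15). The controlling bound is hour 18, so production deploy finishes at 18 + 2 = hour 20.
Post-deploy verification cannot start until production deploy (finishes hour 20); the build (finishes hour 9). The controlling bound is hour 20, so post-deploy verification finishes at 20 + 7 = hour 27.
The earliest everything can be done is hour 27, which is after the deadline of 26, so it is not possible.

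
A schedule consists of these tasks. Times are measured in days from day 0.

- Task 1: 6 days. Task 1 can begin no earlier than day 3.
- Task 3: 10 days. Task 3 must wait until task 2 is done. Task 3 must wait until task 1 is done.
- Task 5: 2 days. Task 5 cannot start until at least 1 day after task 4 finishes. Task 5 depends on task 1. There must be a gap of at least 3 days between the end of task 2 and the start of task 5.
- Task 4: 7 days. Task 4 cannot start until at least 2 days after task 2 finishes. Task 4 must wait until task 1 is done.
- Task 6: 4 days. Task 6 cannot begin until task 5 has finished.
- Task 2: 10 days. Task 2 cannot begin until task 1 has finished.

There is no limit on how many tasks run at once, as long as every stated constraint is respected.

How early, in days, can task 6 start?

31

Task 1 cannot begin until its own release at day 3. It runs from day 3 to 3 + 6 = day 9.
Task 2 waits on task 1 (finishes day 9), so it starts at day 9 and finishes at 9 + 10 = day 19.
Task 4 cannot start until task 2 (finishes day 19, plus 2-day gap → day 21); task 1 (finishes day 9). The controlling bound is day 21, so task 4 finishes at 21 + 7 = day 28.
Task 5 has to wait for task 4 (finishes day 28, plus 1-day gap → day 29); task 1 (finishes day 9); task 2 (finishes day 19, plus 3-day gap → day 22). The latest of these is day 29, so task 5 runs day 29 to 29 + 2 = day 31.
Task 6 waits on task 5 (finishes day 31), so the earliest it can start is day 31.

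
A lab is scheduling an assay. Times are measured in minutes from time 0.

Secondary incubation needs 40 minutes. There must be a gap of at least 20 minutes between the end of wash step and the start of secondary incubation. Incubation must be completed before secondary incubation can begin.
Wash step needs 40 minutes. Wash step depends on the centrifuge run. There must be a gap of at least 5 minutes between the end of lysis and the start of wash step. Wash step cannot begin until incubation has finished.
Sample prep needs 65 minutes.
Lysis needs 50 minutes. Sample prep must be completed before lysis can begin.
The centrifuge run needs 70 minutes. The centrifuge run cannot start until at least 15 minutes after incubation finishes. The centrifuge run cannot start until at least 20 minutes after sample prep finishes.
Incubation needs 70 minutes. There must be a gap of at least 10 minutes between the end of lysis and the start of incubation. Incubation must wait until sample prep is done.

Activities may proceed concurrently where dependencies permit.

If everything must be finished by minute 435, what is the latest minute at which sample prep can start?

55

Secondary incubation has no dependents, so it just needs to finish by minute 435. Starting by 435 − 40 = minute 395 achieves that.
Since secondary incubation (must start by minute 395, minus 20-minute gap → minute 375) depends on it, wash step must finish by minute 375. Backing off its 40-minute duration gives a latest start of minute 335.
Since wash step (must start by minute 335) depends on it, the centrifuge run must finish by minute 335. Backing off its 70-minute duration gives a latest start of minute 265.
Incubation has several dependents: the centrifuge run (must start by minute 265, minus 15-minute gap → minute 250); wash step (must start by minute 335); secondary incubation (must start by minute 395). The earliest of those limits is minute 250, so incubation must start by 250 − 70 = minute 180.
Lysis has several dependents: incubation (must start by minute 180, minus 10-minute gap → minute 170); wash step (must start by minute 335, minus 5-minute gap → minute 330). The earliest of those limits is minute 170, so lysis must start by 170 − 50 = minute 120.
Sample prep must finish in time for lysis (must start by minute 120); incubation (must start by minute 180); the centrifuge run (must start by minute 265, minus 20-minute gap → minute 245). The tightest is minute 120, so sample prep must start by 120 − 65 = minute 55.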